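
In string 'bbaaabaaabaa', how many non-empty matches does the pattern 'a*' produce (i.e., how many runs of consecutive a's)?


Pattern 'a*' matches zero or more a's. We want non-empty runs of consecutive a's.
String: 'bbaaabaaabaa'
Walking through the string to find runs of a's:
  Run 1: positions 2-4 -> 'aaa'
  Run 2: positions 6-8 -> 'aaa'
  Run 3: positions 10-11 -> 'aa'
Non-empty runs found: ['aaa', 'aaa', 'aa']
Count: 3

3


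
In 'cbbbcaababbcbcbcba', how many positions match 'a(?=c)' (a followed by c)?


Lookahead 'a(?=c)' matches 'a' only when followed by 'c'.
String: 'cbbbcaababbcbcbcba'
Checking each position where char is 'a':
  pos 5: 'a' -> no (next='a')
  pos 6: 'a' -> no (next='b')
  pos 8: 'a' -> no (next='b')
Matching positions: []
Count: 0

0


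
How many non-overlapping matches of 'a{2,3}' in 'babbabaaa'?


Pattern 'a{2,3}' matches between 2 and 3 consecutive a's (greedy).
String: 'babbabaaa'
Finding runs of a's and applying greedy matching:
  Run at pos 1: 'a' (length 1)
  Run at pos 4: 'a' (length 1)
  Run at pos 6: 'aaa' (length 3)
Matches: ['aaa']
Count: 1

1


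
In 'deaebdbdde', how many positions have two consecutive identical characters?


Looking for consecutive identical characters in 'deaebdbdde':
  pos 0-1: 'd' vs 'e' -> different
  pos 1-2: 'e' vs 'a' -> different
  pos 2-3: 'a' vs 'e' -> different
  pos 3-4: 'e' vs 'b' -> different
  pos 4-5: 'b' vs 'd' -> different
  pos 5-6: 'd' vs 'b' -> different
  pos 6-7: 'b' vs 'd' -> different
  pos 7-8: 'd' vs 'd' -> MATCH ('dd')
  pos 8-9: 'd' vs 'e' -> different
Consecutive identical pairs: ['dd']
Count: 1

1


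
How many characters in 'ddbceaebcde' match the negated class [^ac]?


Negated class [^ac] matches any char NOT in {a, c}
Scanning 'ddbceaebcde':
  pos 0: 'd' -> MATCH
  pos 1: 'd' -> MATCH
  pos 2: 'b' -> MATCH
  pos 3: 'c' -> no (excluded)
  pos 4: 'e' -> MATCH
  pos 5: 'a' -> no (excluded)
  pos 6: 'e' -> MATCH
  pos 7: 'b' -> MATCH
  pos 8: 'c' -> no (excluded)
  pos 9: 'd' -> MATCH
  pos 10: 'e' -> MATCH
Total matches: 8

8


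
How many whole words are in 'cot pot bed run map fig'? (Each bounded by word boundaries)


Word boundaries (\b) mark the start/end of each word.
Text: 'cot pot bed run map fig'
Splitting by whitespace:
  Word 1: 'cot'
  Word 2: 'pot'
  Word 3: 'bed'
  Word 4: 'run'
  Word 5: 'map'
  Word 6: 'fig'
Total whole words: 6

6


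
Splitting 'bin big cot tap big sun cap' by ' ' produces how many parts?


Splitting by ' ' breaks the string at each occurrence of the separator.
Text: 'bin big cot tap big sun cap'
Parts after split:
  Part 1: 'bin'
  Part 2: 'big'
  Part 3: 'cot'
  Part 4: 'tap'
  Part 5: 'big'
  Part 6: 'sun'
  Part 7: 'cap'
Total parts: 7

7


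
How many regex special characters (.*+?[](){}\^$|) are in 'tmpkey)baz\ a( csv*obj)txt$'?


Regex special characters are: . * + ? [ ] ( ) { } \ ^ $ |
Scanning 'tmpkey)baz\ a( csv*obj)txt$':
  pos 6: ')' -> SPECIAL
  pos 10: '\' -> SPECIAL
  pos 13: '(' -> SPECIAL
  pos 18: '*' -> SPECIAL
  pos 22: ')' -> SPECIAL
  pos 26: '$' -> SPECIAL
Special chars found: [')', '\\', '(', '*', ')', '$']
Total: 6

6


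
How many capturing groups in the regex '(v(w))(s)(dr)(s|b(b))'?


To count capturing groups, count each '(' that starts a group.
Pattern: '(v(w))(s)(dr)(s|b(b))'
Walking through the pattern:
  Position 0: '(' -> group #1
  Position 2: '(' -> group #2
  Position 6: '(' -> group #3
  Position 9: '(' -> group #4
  Position 13: '(' -> group #5
  Position 17: '(' -> group #6
Total capturing groups: 6

6


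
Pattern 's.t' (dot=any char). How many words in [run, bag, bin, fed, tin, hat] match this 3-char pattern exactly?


Pattern 's.t' means: starts with 's', any single char, ends with 't'.
Checking each word (must be exactly 3 chars):
  'run' (len=3): no
  'bag' (len=3): no
  'bin' (len=3): no
  'fed' (len=3): no
  'tin' (len=3): no
  'hat' (len=3): no
Matching words: []
Total: 0

0


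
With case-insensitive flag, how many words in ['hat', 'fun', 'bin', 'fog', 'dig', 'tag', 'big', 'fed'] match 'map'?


Case-insensitive matching: compare each word's lowercase form to 'map'.
  'hat' -> lower='hat' -> no
  'fun' -> lower='fun' -> no
  'bin' -> lower='bin' -> no
  'fog' -> lower='fog' -> no
  'dig' -> lower='dig' -> no
  'tag' -> lower='tag' -> no
  'big' -> lower='big' -> no
  'fed' -> lower='fed' -> no
Matches: []
Count: 0

0


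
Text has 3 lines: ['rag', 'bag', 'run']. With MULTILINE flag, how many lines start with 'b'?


With MULTILINE flag, ^ matches the start of each line.
Lines: ['rag', 'bag', 'run']
Checking which lines start with 'b':
  Line 1: 'rag' -> no
  Line 2: 'bag' -> MATCH
  Line 3: 'run' -> no
Matching lines: ['bag']
Count: 1

1


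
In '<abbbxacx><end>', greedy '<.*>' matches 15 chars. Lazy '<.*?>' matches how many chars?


Greedy '<.*>' tries to match as MUCH as possible.
Lazy '<.*?>' tries to match as LITTLE as possible.

String: '<abbbxacx><end>'
Greedy '<.*>' starts at first '<' and extends to the LAST '>': '<abbbxacx><end>' (15 chars)
Lazy '<.*?>' starts at first '<' and stops at the FIRST '>': '<abbbxacx>' (10 chars)

10


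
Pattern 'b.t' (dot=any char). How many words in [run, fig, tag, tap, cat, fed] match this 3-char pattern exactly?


Pattern 'b.t' means: starts with 'b', any single char, ends with 't'.
Checking each word (must be exactly 3 chars):
  'run' (len=3): no
  'fig' (len=3): no
  'tag' (len=3): no
  'tap' (len=3): no
  'cat' (len=3): no
  'fed' (len=3): no
Matching words: []
Total: 0

0


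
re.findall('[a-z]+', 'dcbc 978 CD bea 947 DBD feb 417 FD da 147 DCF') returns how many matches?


Pattern '[a-z]+' finds one or more lowercase letters.
Text: 'dcbc 978 CD bea 947 DBD feb 417 FD da 147 DCF'
Scanning for matches:
  Match 1: 'dcbc'
  Match 2: 'bea'
  Match 3: 'feb'
  Match 4: 'da'
Total matches: 4

4


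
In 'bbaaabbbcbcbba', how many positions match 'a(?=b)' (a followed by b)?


Lookahead 'a(?=b)' matches 'a' only when followed by 'b'.
String: 'bbaaabbbcbcbba'
Checking each position where char is 'a':
  pos 2: 'a' -> no (next='a')
  pos 3: 'a' -> no (next='a')
  pos 4: 'a' -> MATCH (next='b')
Matching positions: [4]
Count: 1

1


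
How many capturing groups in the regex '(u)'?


To count capturing groups, count each '(' that starts a group.
Pattern: '(u)'
Walking through the pattern:
  Position 0: '(' -> group #1
Total capturing groups: 1

1


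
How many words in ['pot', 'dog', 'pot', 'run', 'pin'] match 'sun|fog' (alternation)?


Alternation 'sun|fog' matches either 'sun' or 'fog'.
Checking each word:
  'pot' -> no
  'dog' -> no
  'pot' -> no
  'run' -> no
  'pin' -> no
Matches: []
Count: 0

0


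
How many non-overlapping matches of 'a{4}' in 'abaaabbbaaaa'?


Pattern 'a{4}' matches exactly 4 consecutive a's (greedy, non-overlapping).
String: 'abaaabbbaaaa'
Scanning for runs of a's:
  Run at pos 0: 'a' (length 1) -> 0 match(es)
  Run at pos 2: 'aaa' (length 3) -> 0 match(es)
  Run at pos 8: 'aaaa' (length 4) -> 1 match(es)
Matches found: ['aaaa']
Total: 1

1


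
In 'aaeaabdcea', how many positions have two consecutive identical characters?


Looking for consecutive identical characters in 'aaeaabdcea':
  pos 0-1: 'a' vs 'a' -> MATCH ('aa')
  pos 1-2: 'a' vs 'e' -> different
  pos 2-3: 'e' vs 'a' -> different
  pos 3-4: 'a' vs 'a' -> MATCH ('aa')
  pos 4-5: 'a' vs 'b' -> different
  pos 5-6: 'b' vs 'd' -> different
  pos 6-7: 'd' vs 'c' -> different
  pos 7-8: 'c' vs 'e' -> different
  pos 8-9: 'e' vs 'a' -> different
Consecutive identical pairs: ['aa', 'aa']
Count: 2

2


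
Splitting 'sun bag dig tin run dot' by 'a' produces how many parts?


Splitting by 'a' breaks the string at each occurrence of the separator.
Text: 'sun bag dig tin run dot'
Parts after split:
  Part 1: 'sun b'
  Part 2: 'g dig tin run dot'
Total parts: 2

2


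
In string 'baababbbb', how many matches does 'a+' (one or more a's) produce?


Pattern 'a+' matches one or more consecutive a's.
String: 'baababbbb'
Scanning for runs of a:
  Match 1: 'aa' (length 2)
  Match 2: 'a' (length 1)
Total matches: 2

2


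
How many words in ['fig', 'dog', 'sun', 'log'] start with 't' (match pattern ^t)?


Pattern ^t anchors to start of word. Check which words begin with 't':
  'fig' -> no
  'dog' -> no
  'sun' -> no
  'log' -> no
Matching words: []
Count: 0

0


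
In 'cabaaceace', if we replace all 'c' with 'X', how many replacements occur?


re.sub('c', 'X', text) replaces every occurrence of 'c' with 'X'.
Text: 'cabaaceace'
Scanning for 'c':
  pos 0: 'c' -> replacement #1
  pos 5: 'c' -> replacement #2
  pos 8: 'c' -> replacement #3
Total replacements: 3

3


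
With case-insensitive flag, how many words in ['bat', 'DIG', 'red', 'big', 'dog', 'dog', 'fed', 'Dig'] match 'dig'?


Case-insensitive matching: compare each word's lowercase form to 'dig'.
  'bat' -> lower='bat' -> no
  'DIG' -> lower='dig' -> MATCH
  'red' -> lower='red' -> no
  'big' -> lower='big' -> no
  'dog' -> lower='dog' -> no
  'dog' -> lower='dog' -> no
  'fed' -> lower='fed' -> no
  'Dig' -> lower='dig' -> MATCH
Matches: ['DIG', 'Dig']
Count: 2

2


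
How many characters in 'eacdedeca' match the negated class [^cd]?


Negated class [^cd] matches any char NOT in {c, d}
Scanning 'eacdedeca':
  pos 0: 'e' -> MATCH
  pos 1: 'a' -> MATCH
  pos 2: 'c' -> no (excluded)
  pos 3: 'd' -> no (excluded)
  pos 4: 'e' -> MATCH
  pos 5: 'd' -> no (excluded)
  pos 6: 'e' -> MATCH
  pos 7: 'c' -> no (excluded)
  pos 8: 'a' -> MATCH
Total matches: 5

5


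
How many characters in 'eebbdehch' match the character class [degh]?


Character class [degh] matches any of: {d, e, g, h}
Scanning string 'eebbdehch' character by character:
  pos 0: 'e' -> MATCH
  pos 1: 'e' -> MATCH
  pos 2: 'b' -> no
  pos 3: 'b' -> no
  pos 4: 'd' -> MATCH
  pos 5: 'e' -> MATCH
  pos 6: 'h' -> MATCH
  pos 7: 'c' -> no
  pos 8: 'h' -> MATCH
Total matches: 6

6


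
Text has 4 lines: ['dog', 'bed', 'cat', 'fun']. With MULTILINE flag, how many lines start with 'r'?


With MULTILINE flag, ^ matches the start of each line.
Lines: ['dog', 'bed', 'cat', 'fun']
Checking which lines start with 'r':
  Line 1: 'dog' -> no
  Line 2: 'bed' -> no
  Line 3: 'cat' -> no
  Line 4: 'fun' -> no
Matching lines: []
Count: 0

0


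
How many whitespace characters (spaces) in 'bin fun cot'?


\s matches whitespace characters (spaces, tabs, etc.).
Text: 'bin fun cot'
This text has 3 words separated by spaces.
Number of spaces = number of words - 1 = 3 - 1 = 2

2


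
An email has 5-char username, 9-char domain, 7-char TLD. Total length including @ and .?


An email address has format: username@domain.tld
Username length: 5
'@' character: 1
Domain length: 9
'.' character: 1
TLD length: 7
Total = 5 + 1 + 9 + 1 + 7 = 23

23


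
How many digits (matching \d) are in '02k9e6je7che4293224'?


\d matches any digit 0-9.
Scanning '02k9e6je7che4293224':
  pos 0: '0' -> DIGIT
  pos 1: '2' -> DIGIT
  pos 3: '9' -> DIGIT
  pos 5: '6' -> DIGIT
  pos 8: '7' -> DIGIT
  pos 12: '4' -> DIGIT
  pos 13: '2' -> DIGIT
  pos 14: '9' -> DIGIT
  pos 15: '3' -> DIGIT
  pos 16: '2' -> DIGIT
  pos 17: '2' -> DIGIT
  pos 18: '4' -> DIGIT
Digits found: ['0', '2', '9', '6', '7', '4', '2', '9', '3', '2', '2', '4']
Total: 12

12


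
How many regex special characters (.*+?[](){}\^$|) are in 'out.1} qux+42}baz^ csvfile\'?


Regex special characters are: . * + ? [ ] ( ) { } \ ^ $ |
Scanning 'out.1} qux+42}baz^ csvfile\':
  pos 3: '.' -> SPECIAL
  pos 5: '}' -> SPECIAL
  pos 10: '+' -> SPECIAL
  pos 13: '}' -> SPECIAL
  pos 17: '^' -> SPECIAL
  pos 26: '\' -> SPECIAL
Special chars found: ['.', '}', '+', '}', '^', '\\']
Total: 6

6


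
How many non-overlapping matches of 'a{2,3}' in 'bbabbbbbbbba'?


Pattern 'a{2,3}' matches between 2 and 3 consecutive a's (greedy).
String: 'bbabbbbbbbba'
Finding runs of a's and applying greedy matching:
  Run at pos 2: 'a' (length 1)
  Run at pos 11: 'a' (length 1)
Matches: []
Count: 0

0


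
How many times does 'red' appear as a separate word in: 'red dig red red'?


Scanning each word for exact match 'red':
  Word 1: 'red' -> MATCH
  Word 2: 'dig' -> no
  Word 3: 'red' -> MATCH
  Word 4: 'red' -> MATCH
Total matches: 3

3


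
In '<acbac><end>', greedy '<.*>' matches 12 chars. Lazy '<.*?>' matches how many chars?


Greedy '<.*>' tries to match as MUCH as possible.
Lazy '<.*?>' tries to match as LITTLE as possible.

String: '<acbac><end>'
Greedy '<.*>' starts at first '<' and extends to the LAST '>': '<acbac><end>' (12 chars)
Lazy '<.*?>' starts at first '<' and stops at the FIRST '>': '<acbac>' (7 chars)

7


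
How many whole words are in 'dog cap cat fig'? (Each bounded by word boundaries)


Word boundaries (\b) mark the start/end of each word.
Text: 'dog cap cat fig'
Splitting by whitespace:
  Word 1: 'dog'
  Word 2: 'cap'
  Word 3: 'cat'
  Word 4: 'fig'
Total whole words: 4

4


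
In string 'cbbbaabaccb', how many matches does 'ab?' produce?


Pattern 'ab?' matches 'a' optionally followed by 'b'.
String: 'cbbbaabaccb'
Scanning left to right for 'a' then checking next char:
  Match 1: 'a' (a not followed by b)
  Match 2: 'ab' (a followed by b)
  Match 3: 'a' (a not followed by b)
Total matches: 3

3


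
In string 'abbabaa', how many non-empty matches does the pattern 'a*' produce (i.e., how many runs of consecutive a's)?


Pattern 'a*' matches zero or more a's. We want non-empty runs of consecutive a's.
String: 'abbabaa'
Walking through the string to find runs of a's:
  Run 1: positions 0-0 -> 'a'
  Run 2: positions 3-3 -> 'a'
  Run 3: positions 5-6 -> 'aa'
Non-empty runs found: ['a', 'a', 'aa']
Count: 3

3


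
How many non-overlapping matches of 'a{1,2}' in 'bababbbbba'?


Pattern 'a{1,2}' matches between 1 and 2 consecutive a's (greedy).
String: 'bababbbbba'
Finding runs of a's and applying greedy matching:
  Run at pos 1: 'a' (length 1)
  Run at pos 3: 'a' (length 1)
  Run at pos 9: 'a' (length 1)
Matches: ['a', 'a', 'a']
Count: 3

3


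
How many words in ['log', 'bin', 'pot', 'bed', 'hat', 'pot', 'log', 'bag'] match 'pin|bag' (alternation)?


Alternation 'pin|bag' matches either 'pin' or 'bag'.
Checking each word:
  'log' -> no
  'bin' -> no
  'pot' -> no
  'bed' -> no
  'hat' -> no
  'pot' -> no
  'log' -> no
  'bag' -> MATCH
Matches: ['bag']
Count: 1

1


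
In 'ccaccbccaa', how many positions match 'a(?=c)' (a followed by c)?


Lookahead 'a(?=c)' matches 'a' only when followed by 'c'.
String: 'ccaccbccaa'
Checking each position where char is 'a':
  pos 2: 'a' -> MATCH (next='c')
  pos 8: 'a' -> no (next='a')
Matching positions: [2]
Count: 1

1


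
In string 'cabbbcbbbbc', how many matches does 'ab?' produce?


Pattern 'ab?' matches 'a' optionally followed by 'b'.
String: 'cabbbcbbbbc'
Scanning left to right for 'a' then checking next char:
  Match 1: 'ab' (a followed by b)
Total matches: 1

1


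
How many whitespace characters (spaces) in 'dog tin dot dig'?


\s matches whitespace characters (spaces, tabs, etc.).
Text: 'dog tin dot dig'
This text has 4 words separated by spaces.
Number of spaces = number of words - 1 = 4 - 1 = 3

3


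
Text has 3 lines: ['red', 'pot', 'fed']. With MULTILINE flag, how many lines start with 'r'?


With MULTILINE flag, ^ matches the start of each line.
Lines: ['red', 'pot', 'fed']
Checking which lines start with 'r':
  Line 1: 'red' -> MATCH
  Line 2: 'pot' -> no
  Line 3: 'fed' -> no
Matching lines: ['red']
Count: 1

1


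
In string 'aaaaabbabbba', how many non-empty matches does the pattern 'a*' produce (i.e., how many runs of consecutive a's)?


Pattern 'a*' matches zero or more a's. We want non-empty runs of consecutive a's.
String: 'aaaaabbabbba'
Walking through the string to find runs of a's:
  Run 1: positions 0-4 -> 'aaaaa'
  Run 2: positions 7-7 -> 'a'
  Run 3: positions 11-11 -> 'a'
Non-empty runs found: ['aaaaa', 'a', 'a']
Count: 3

3


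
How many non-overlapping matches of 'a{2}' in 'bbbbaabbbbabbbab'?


Pattern 'a{2}' matches exactly 2 consecutive a's (greedy, non-overlapping).
String: 'bbbbaabbbbabbbab'
Scanning for runs of a's:
  Run at pos 4: 'aa' (length 2) -> 1 match(es)
  Run at pos 10: 'a' (length 1) -> 0 match(es)
  Run at pos 14: 'a' (length 1) -> 0 match(es)
Matches found: ['aa']
Total: 1

1


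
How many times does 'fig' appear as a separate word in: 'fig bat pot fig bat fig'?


Scanning each word for exact match 'fig':
  Word 1: 'fig' -> MATCH
  Word 2: 'bat' -> no
  Word 3: 'pot' -> no
  Word 4: 'fig' -> MATCH
  Word 5: 'bat' -> no
  Word 6: 'fig' -> MATCH
Total matches: 3

3


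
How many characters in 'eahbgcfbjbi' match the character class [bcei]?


Character class [bcei] matches any of: {b, c, e, i}
Scanning string 'eahbgcfbjbi' character by character:
  pos 0: 'e' -> MATCH
  pos 1: 'a' -> no
  pos 2: 'h' -> no
  pos 3: 'b' -> MATCH
  pos 4: 'g' -> no
  pos 5: 'c' -> MATCH
  pos 6: 'f' -> no
  pos 7: 'b' -> MATCH
  pos 8: 'j' -> no
  pos 9: 'b' -> MATCH
  pos 10: 'i' -> MATCH
Total matches: 6

6


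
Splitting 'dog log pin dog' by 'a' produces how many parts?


Splitting by 'a' breaks the string at each occurrence of the separator.
Text: 'dog log pin dog'
Parts after split:
  Part 1: 'dog log pin dog'
Total parts: 1

1


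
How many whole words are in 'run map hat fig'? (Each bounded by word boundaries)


Word boundaries (\b) mark the start/end of each word.
Text: 'run map hat fig'
Splitting by whitespace:
  Word 1: 'run'
  Word 2: 'map'
  Word 3: 'hat'
  Word 4: 'fig'
Total whole words: 4

4


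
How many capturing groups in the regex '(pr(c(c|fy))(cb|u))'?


To count capturing groups, count each '(' that starts a group.
Pattern: '(pr(c(c|fy))(cb|u))'
Walking through the pattern:
  Position 0: '(' -> group #1
  Position 3: '(' -> group #2
  Position 5: '(' -> group #3
  Position 12: '(' -> group #4
Total capturing groups: 4

4


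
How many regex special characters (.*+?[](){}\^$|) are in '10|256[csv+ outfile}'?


Regex special characters are: . * + ? [ ] ( ) { } \ ^ $ |
Scanning '10|256[csv+ outfile}':
  pos 2: '|' -> SPECIAL
  pos 6: '[' -> SPECIAL
  pos 10: '+' -> SPECIAL
  pos 19: '}' -> SPECIAL
Special chars found: ['|', '[', '+', '}']
Total: 4

4


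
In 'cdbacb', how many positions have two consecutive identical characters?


Looking for consecutive identical characters in 'cdbacb':
  pos 0-1: 'c' vs 'd' -> different
  pos 1-2: 'd' vs 'b' -> different
  pos 2-3: 'b' vs 'a' -> different
  pos 3-4: 'a' vs 'c' -> different
  pos 4-5: 'c' vs 'b' -> different
Consecutive identical pairs: []
Count: 0

0


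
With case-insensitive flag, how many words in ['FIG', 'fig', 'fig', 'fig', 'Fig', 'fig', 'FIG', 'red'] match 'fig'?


Case-insensitive matching: compare each word's lowercase form to 'fig'.
  'FIG' -> lower='fig' -> MATCH
  'fig' -> lower='fig' -> MATCH
  'fig' -> lower='fig' -> MATCH
  'fig' -> lower='fig' -> MATCH
  'Fig' -> lower='fig' -> MATCH
  'fig' -> lower='fig' -> MATCH
  'FIG' -> lower='fig' -> MATCH
  'red' -> lower='red' -> no
Matches: ['FIG', 'fig', 'fig', 'fig', 'Fig', 'fig', 'FIG']
Count: 7

7


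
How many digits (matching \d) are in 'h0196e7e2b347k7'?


\d matches any digit 0-9.
Scanning 'h0196e7e2b347k7':
  pos 1: '0' -> DIGIT
  pos 2: '1' -> DIGIT
  pos 3: '9' -> DIGIT
  pos 4: '6' -> DIGIT
  pos 6: '7' -> DIGIT
  pos 8: '2' -> DIGIT
  pos 10: '3' -> DIGIT
  pos 11: '4' -> DIGIT
  pos 12: '7' -> DIGIT
  pos 14: '7' -> DIGIT
Digits found: ['0', '1', '9', '6', '7', '2', '3', '4', '7', '7']
Total: 10

10


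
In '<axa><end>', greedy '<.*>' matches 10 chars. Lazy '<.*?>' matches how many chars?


Greedy '<.*>' tries to match as MUCH as possible.
Lazy '<.*?>' tries to match as LITTLE as possible.

String: '<axa><end>'
Greedy '<.*>' starts at first '<' and extends to the LAST '>': '<axa><end>' (10 chars)
Lazy '<.*?>' starts at first '<' and stops at the FIRST '>': '<axa>' (5 chars)

5


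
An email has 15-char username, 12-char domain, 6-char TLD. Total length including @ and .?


An email address has format: username@domain.tld
Username length: 15
'@' character: 1
Domain length: 12
'.' character: 1
TLD length: 6
Total = 15 + 1 + 12 + 1 + 6 = 35

35


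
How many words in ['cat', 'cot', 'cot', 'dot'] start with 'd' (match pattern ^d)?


Pattern ^d anchors to start of word. Check which words begin with 'd':
  'cat' -> no
  'cot' -> no
  'cot' -> no
  'dot' -> MATCH (starts with 'd')
Matching words: ['dot']
Count: 1

1


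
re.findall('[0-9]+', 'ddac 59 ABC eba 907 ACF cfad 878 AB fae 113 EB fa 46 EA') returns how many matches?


Pattern '[0-9]+' finds one or more digits.
Text: 'ddac 59 ABC eba 907 ACF cfad 878 AB fae 113 EB fa 46 EA'
Scanning for matches:
  Match 1: '59'
  Match 2: '907'
  Match 3: '878'
  Match 4: '113'
  Match 5: '46'
Total matches: 5

5


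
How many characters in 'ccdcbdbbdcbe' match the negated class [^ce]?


Negated class [^ce] matches any char NOT in {c, e}
Scanning 'ccdcbdbbdcbe':
  pos 0: 'c' -> no (excluded)
  pos 1: 'c' -> no (excluded)
  pos 2: 'd' -> MATCH
  pos 3: 'c' -> no (excluded)
  pos 4: 'b' -> MATCH
  pos 5: 'd' -> MATCH
  pos 6: 'b' -> MATCH
  pos 7: 'b' -> MATCH
  pos 8: 'd' -> MATCH
  pos 9: 'c' -> no (excluded)
  pos 10: 'b' -> MATCH
  pos 11: 'e' -> no (excluded)
Total matches: 7

7


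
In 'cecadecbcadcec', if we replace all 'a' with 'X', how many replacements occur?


re.sub('a', 'X', text) replaces every occurrence of 'a' with 'X'.
Text: 'cecadecbcadcec'
Scanning for 'a':
  pos 3: 'a' -> replacement #1
  pos 9: 'a' -> replacement #2
Total replacements: 2

2


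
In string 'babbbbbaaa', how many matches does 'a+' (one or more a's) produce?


Pattern 'a+' matches one or more consecutive a's.
String: 'babbbbbaaa'
Scanning for runs of a:
  Match 1: 'a' (length 1)
  Match 2: 'aaa' (length 3)
Total matches: 2

2


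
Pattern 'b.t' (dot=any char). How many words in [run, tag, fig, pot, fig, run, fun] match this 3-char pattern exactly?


Pattern 'b.t' means: starts with 'b', any single char, ends with 't'.
Checking each word (must be exactly 3 chars):
  'run' (len=3): no
  'tag' (len=3): no
  'fig' (len=3): no
  'pot' (len=3): no
  'fig' (len=3): no
  'run' (len=3): no
  'fun' (len=3): no
Matching words: []
Total: 0

0


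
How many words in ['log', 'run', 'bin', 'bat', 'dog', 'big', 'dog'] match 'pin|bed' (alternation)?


Alternation 'pin|bed' matches either 'pin' or 'bed'.
Checking each word:
  'log' -> no
  'run' -> no
  'bin' -> no
  'bat' -> no
  'dog' -> no
  'big' -> no
  'dog' -> no
Matches: []
Count: 0

0


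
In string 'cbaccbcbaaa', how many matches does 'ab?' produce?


Pattern 'ab?' matches 'a' optionally followed by 'b'.
String: 'cbaccbcbaaa'
Scanning left to right for 'a' then checking next char:
  Match 1: 'a' (a not followed by b)
  Match 2: 'a' (a not followed by b)
  Match 3: 'a' (a not followed by b)
  Match 4: 'a' (a not followed by b)
Total matches: 4

4


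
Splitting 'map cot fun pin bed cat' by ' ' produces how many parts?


Splitting by ' ' breaks the string at each occurrence of the separator.
Text: 'map cot fun pin bed cat'
Parts after split:
  Part 1: 'map'
  Part 2: 'cot'
  Part 3: 'fun'
  Part 4: 'pin'
  Part 5: 'bed'
  Part 6: 'cat'
Total parts: 6

6


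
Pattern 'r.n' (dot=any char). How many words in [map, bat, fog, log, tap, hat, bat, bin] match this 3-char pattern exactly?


Pattern 'r.n' means: starts with 'r', any single char, ends with 'n'.
Checking each word (must be exactly 3 chars):
  'map' (len=3): no
  'bat' (len=3): no
  'fog' (len=3): no
  'log' (len=3): no
  'tap' (len=3): no
  'hat' (len=3): no
  'bat' (len=3): no
  'bin' (len=3): no
Matching words: []
Total: 0

0


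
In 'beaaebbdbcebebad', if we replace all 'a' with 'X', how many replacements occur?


re.sub('a', 'X', text) replaces every occurrence of 'a' with 'X'.
Text: 'beaaebbdbcebebad'
Scanning for 'a':
  pos 2: 'a' -> replacement #1
  pos 3: 'a' -> replacement #2
  pos 14: 'a' -> replacement #3
Total replacements: 3

3


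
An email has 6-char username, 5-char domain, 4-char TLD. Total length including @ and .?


An email address has format: username@domain.tld
Username length: 6
'@' character: 1
Domain length: 5
'.' character: 1
TLD length: 4
Total = 6 + 1 + 5 + 1 + 4 = 17

17


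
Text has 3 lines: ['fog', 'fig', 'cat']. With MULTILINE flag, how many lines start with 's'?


With MULTILINE flag, ^ matches the start of each line.
Lines: ['fog', 'fig', 'cat']
Checking which lines start with 's':
  Line 1: 'fog' -> no
  Line 2: 'fig' -> no
  Line 3: 'cat' -> no
Matching lines: []
Count: 0

0


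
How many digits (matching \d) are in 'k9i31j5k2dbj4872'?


\d matches any digit 0-9.
Scanning 'k9i31j5k2dbj4872':
  pos 1: '9' -> DIGIT
  pos 3: '3' -> DIGIT
  pos 4: '1' -> DIGIT
  pos 6: '5' -> DIGIT
  pos 8: '2' -> DIGIT
  pos 12: '4' -> DIGIT
  pos 13: '8' -> DIGIT
  pos 14: '7' -> DIGIT
  pos 15: '2' -> DIGIT
Digits found: ['9', '3', '1', '5', '2', '4', '8', '7', '2']
Total: 9

9


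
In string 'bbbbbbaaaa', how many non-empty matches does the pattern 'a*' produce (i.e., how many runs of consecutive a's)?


Pattern 'a*' matches zero or more a's. We want non-empty runs of consecutive a's.
String: 'bbbbbbaaaa'
Walking through the string to find runs of a's:
  Run 1: positions 6-9 -> 'aaaa'
Non-empty runs found: ['aaaa']
Count: 1

1


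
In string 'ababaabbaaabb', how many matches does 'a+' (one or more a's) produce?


Pattern 'a+' matches one or more consecutive a's.
String: 'ababaabbaaabb'
Scanning for runs of a:
  Match 1: 'a' (length 1)
  Match 2: 'a' (length 1)
  Match 3: 'aa' (length 2)
  Match 4: 'aaa' (length 3)
Total matches: 4

4


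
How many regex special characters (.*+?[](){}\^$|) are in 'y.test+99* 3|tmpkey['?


Regex special characters are: . * + ? [ ] ( ) { } \ ^ $ |
Scanning 'y.test+99* 3|tmpkey[':
  pos 1: '.' -> SPECIAL
  pos 6: '+' -> SPECIAL
  pos 9: '*' -> SPECIAL
  pos 12: '|' -> SPECIAL
  pos 19: '[' -> SPECIAL
Special chars found: ['.', '+', '*', '|', '[']
Total: 5

5


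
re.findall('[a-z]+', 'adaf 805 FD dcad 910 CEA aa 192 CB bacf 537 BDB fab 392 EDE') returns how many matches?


Pattern '[a-z]+' finds one or more lowercase letters.
Text: 'adaf 805 FD dcad 910 CEA aa 192 CB bacf 537 BDB fab 392 EDE'
Scanning for matches:
  Match 1: 'adaf'
  Match 2: 'dcad'
  Match 3: 'aa'
  Match 4: 'bacf'
  Match 5: 'fab'
Total matches: 5

5


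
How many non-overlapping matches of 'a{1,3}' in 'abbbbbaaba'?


Pattern 'a{1,3}' matches between 1 and 3 consecutive a's (greedy).
String: 'abbbbbaaba'
Finding runs of a's and applying greedy matching:
  Run at pos 0: 'a' (length 1)
  Run at pos 6: 'aa' (length 2)
  Run at pos 9: 'a' (length 1)
Matches: ['a', 'aa', 'a']
Count: 3

3


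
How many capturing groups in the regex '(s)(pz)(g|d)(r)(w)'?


To count capturing groups, count each '(' that starts a group.
Pattern: '(s)(pz)(g|d)(r)(w)'
Walking through the pattern:
  Position 0: '(' -> group #1
  Position 3: '(' -> group #2
  Position 7: '(' -> group #3
  Position 12: '(' -> group #4
  Position 15: '(' -> group #5
Total capturing groups: 5

5


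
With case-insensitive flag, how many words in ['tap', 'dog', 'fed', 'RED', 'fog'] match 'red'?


Case-insensitive matching: compare each word's lowercase form to 'red'.
  'tap' -> lower='tap' -> no
  'dog' -> lower='dog' -> no
  'fed' -> lower='fed' -> no
  'RED' -> lower='red' -> MATCH
  'fog' -> lower='fog' -> no
Matches: ['RED']
Count: 1

1


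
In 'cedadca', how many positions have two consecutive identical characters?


Looking for consecutive identical characters in 'cedadca':
  pos 0-1: 'c' vs 'e' -> different
  pos 1-2: 'e' vs 'd' -> different
  pos 2-3: 'd' vs 'a' -> different
  pos 3-4: 'a' vs 'd' -> different
  pos 4-5: 'd' vs 'c' -> different
  pos 5-6: 'c' vs 'a' -> different
Consecutive identical pairs: []
Count: 0

0


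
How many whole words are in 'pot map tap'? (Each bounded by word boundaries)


Word boundaries (\b) mark the start/end of each word.
Text: 'pot map tap'
Splitting by whitespace:
  Word 1: 'pot'
  Word 2: 'map'
  Word 3: 'tap'
Total whole words: 3

3


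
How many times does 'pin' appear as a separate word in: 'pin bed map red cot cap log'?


Scanning each word for exact match 'pin':
  Word 1: 'pin' -> MATCH
  Word 2: 'bed' -> no
  Word 3: 'map' -> no
  Word 4: 'red' -> no
  Word 5: 'cot' -> no
  Word 6: 'cap' -> no
  Word 7: 'log' -> no
Total matches: 1

1


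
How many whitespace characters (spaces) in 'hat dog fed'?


\s matches whitespace characters (spaces, tabs, etc.).
Text: 'hat dog fed'
This text has 3 words separated by spaces.
Number of spaces = number of words - 1 = 3 - 1 = 2

2


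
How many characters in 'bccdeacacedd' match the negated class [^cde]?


Negated class [^cde] matches any char NOT in {c, d, e}
Scanning 'bccdeacacedd':
  pos 0: 'b' -> MATCH
  pos 1: 'c' -> no (excluded)
  pos 2: 'c' -> no (excluded)
  pos 3: 'd' -> no (excluded)
  pos 4: 'e' -> no (excluded)
  pos 5: 'a' -> MATCH
  pos 6: 'c' -> no (excluded)
  pos 7: 'a' -> MATCH
  pos 8: 'c' -> no (excluded)
  pos 9: 'e' -> no (excluded)
  pos 10: 'd' -> no (excluded)
  pos 11: 'd' -> no (excluded)
Total matches: 3

3


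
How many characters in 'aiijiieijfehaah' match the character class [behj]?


Character class [behj] matches any of: {b, e, h, j}
Scanning string 'aiijiieijfehaah' character by character:
  pos 0: 'a' -> no
  pos 1: 'i' -> no
  pos 2: 'i' -> no
  pos 3: 'j' -> MATCH
  pos 4: 'i' -> no
  pos 5: 'i' -> no
  pos 6: 'e' -> MATCH
  pos 7: 'i' -> no
  pos 8: 'j' -> MATCH
  pos 9: 'f' -> no
  pos 10: 'e' -> MATCH
  pos 11: 'h' -> MATCH
  pos 12: 'a' -> no
  pos 13: 'a' -> no
  pos 14: 'h' -> MATCH
Total matches: 6

6


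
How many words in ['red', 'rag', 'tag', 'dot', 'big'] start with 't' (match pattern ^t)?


Pattern ^t anchors to start of word. Check which words begin with 't':
  'red' -> no
  'rag' -> no
  'tag' -> MATCH (starts with 't')
  'dot' -> no
  'big' -> no
Matching words: ['tag']
Count: 1

1


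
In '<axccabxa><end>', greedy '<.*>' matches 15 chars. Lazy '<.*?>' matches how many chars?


Greedy '<.*>' tries to match as MUCH as possible.
Lazy '<.*?>' tries to match as LITTLE as possible.

String: '<axccabxa><end>'
Greedy '<.*>' starts at first '<' and extends to the LAST '>': '<axccabxa><end>' (15 chars)
Lazy '<.*?>' starts at first '<' and stops at the FIRST '>': '<axccabxa>' (10 chars)

10


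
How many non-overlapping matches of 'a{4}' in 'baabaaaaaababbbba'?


Pattern 'a{4}' matches exactly 4 consecutive a's (greedy, non-overlapping).
String: 'baabaaaaaababbbba'
Scanning for runs of a's:
  Run at pos 1: 'aa' (length 2) -> 0 match(es)
  Run at pos 4: 'aaaaaa' (length 6) -> 1 match(es)
  Run at pos 11: 'a' (length 1) -> 0 match(es)
  Run at pos 16: 'a' (length 1) -> 0 match(es)
Matches found: ['aaaa']
Total: 1

1


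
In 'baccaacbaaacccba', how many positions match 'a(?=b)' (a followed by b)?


Lookahead 'a(?=b)' matches 'a' only when followed by 'b'.
String: 'baccaacbaaacccba'
Checking each position where char is 'a':
  pos 1: 'a' -> no (next='c')
  pos 4: 'a' -> no (next='a')
  pos 5: 'a' -> no (next='c')
  pos 8: 'a' -> no (next='a')
  pos 9: 'a' -> no (next='a')
  pos 10: 'a' -> no (next='c')
Matching positions: []
Count: 0

0


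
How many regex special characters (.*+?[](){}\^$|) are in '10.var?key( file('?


Regex special characters are: . * + ? [ ] ( ) { } \ ^ $ |
Scanning '10.var?key( file(':
  pos 2: '.' -> SPECIAL
  pos 6: '?' -> SPECIAL
  pos 10: '(' -> SPECIAL
  pos 16: '(' -> SPECIAL
Special chars found: ['.', '?', '(', '(']
Total: 4

4


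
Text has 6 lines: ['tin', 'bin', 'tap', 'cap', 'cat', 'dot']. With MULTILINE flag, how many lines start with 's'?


With MULTILINE flag, ^ matches the start of each line.
Lines: ['tin', 'bin', 'tap', 'cap', 'cat', 'dot']
Checking which lines start with 's':
  Line 1: 'tin' -> no
  Line 2: 'bin' -> no
  Line 3: 'tap' -> no
  Line 4: 'cap' -> no
  Line 5: 'cat' -> no
  Line 6: 'dot' -> no
Matching lines: []
Count: 0

0


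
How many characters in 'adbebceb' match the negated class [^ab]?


Negated class [^ab] matches any char NOT in {a, b}
Scanning 'adbebceb':
  pos 0: 'a' -> no (excluded)
  pos 1: 'd' -> MATCH
  pos 2: 'b' -> no (excluded)
  pos 3: 'e' -> MATCH
  pos 4: 'b' -> no (excluded)
  pos 5: 'c' -> MATCH
  pos 6: 'e' -> MATCH
  pos 7: 'b' -> no (excluded)
Total matches: 4

4


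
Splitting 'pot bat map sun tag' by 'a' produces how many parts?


Splitting by 'a' breaks the string at each occurrence of the separator.
Text: 'pot bat map sun tag'
Parts after split:
  Part 1: 'pot b'
  Part 2: 't m'
  Part 3: 'p sun t'
  Part 4: 'g'
Total parts: 4

4


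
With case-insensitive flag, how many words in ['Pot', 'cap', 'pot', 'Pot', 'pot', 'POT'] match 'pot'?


Case-insensitive matching: compare each word's lowercase form to 'pot'.
  'Pot' -> lower='pot' -> MATCH
  'cap' -> lower='cap' -> no
  'pot' -> lower='pot' -> MATCH
  'Pot' -> lower='pot' -> MATCH
  'pot' -> lower='pot' -> MATCH
  'POT' -> lower='pot' -> MATCH
Matches: ['Pot', 'pot', 'Pot', 'pot', 'POT']
Count: 5

5


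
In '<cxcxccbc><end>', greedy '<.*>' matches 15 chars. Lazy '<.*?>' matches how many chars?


Greedy '<.*>' tries to match as MUCH as possible.
Lazy '<.*?>' tries to match as LITTLE as possible.

String: '<cxcxccbc><end>'
Greedy '<.*>' starts at first '<' and extends to the LAST '>': '<cxcxccbc><end>' (15 chars)
Lazy '<.*?>' starts at first '<' and stops at the FIRST '>': '<cxcxccbc>' (10 chars)

10


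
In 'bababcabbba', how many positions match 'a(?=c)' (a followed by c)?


Lookahead 'a(?=c)' matches 'a' only when followed by 'c'.
String: 'bababcabbba'
Checking each position where char is 'a':
  pos 1: 'a' -> no (next='b')
  pos 3: 'a' -> no (next='b')
  pos 6: 'a' -> no (next='b')
Matching positions: []
Count: 0

0


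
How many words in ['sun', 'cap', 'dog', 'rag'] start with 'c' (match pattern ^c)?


Pattern ^c anchors to start of word. Check which words begin with 'c':
  'sun' -> no
  'cap' -> MATCH (starts with 'c')
  'dog' -> no
  'rag' -> no
Matching words: ['cap']
Count: 1

1


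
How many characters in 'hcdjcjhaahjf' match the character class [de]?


Character class [de] matches any of: {d, e}
Scanning string 'hcdjcjhaahjf' character by character:
  pos 0: 'h' -> no
  pos 1: 'c' -> no
  pos 2: 'd' -> MATCH
  pos 3: 'j' -> no
  pos 4: 'c' -> no
  pos 5: 'j' -> no
  pos 6: 'h' -> no
  pos 7: 'a' -> no
  pos 8: 'a' -> no
  pos 9: 'h' -> no
  pos 10: 'j' -> no
  pos 11: 'f' -> no
Total matches: 1

1


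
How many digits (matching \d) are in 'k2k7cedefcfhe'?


\d matches any digit 0-9.
Scanning 'k2k7cedefcfhe':
  pos 1: '2' -> DIGIT
  pos 3: '7' -> DIGIT
Digits found: ['2', '7']
Total: 2

2


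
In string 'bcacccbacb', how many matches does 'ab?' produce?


Pattern 'ab?' matches 'a' optionally followed by 'b'.
String: 'bcacccbacb'
Scanning left to right for 'a' then checking next char:
  Match 1: 'a' (a not followed by b)
  Match 2: 'a' (a not followed by b)
Total matches: 2

2


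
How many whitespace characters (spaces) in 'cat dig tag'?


\s matches whitespace characters (spaces, tabs, etc.).
Text: 'cat dig tag'
This text has 3 words separated by spaces.
Number of spaces = number of words - 1 = 3 - 1 = 2

2


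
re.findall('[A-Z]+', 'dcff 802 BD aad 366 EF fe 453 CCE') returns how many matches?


Pattern '[A-Z]+' finds one or more uppercase letters.
Text: 'dcff 802 BD aad 366 EF fe 453 CCE'
Scanning for matches:
  Match 1: 'BD'
  Match 2: 'EF'
  Match 3: 'CCE'
Total matches: 3

3


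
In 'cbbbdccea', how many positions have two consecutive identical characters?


Looking for consecutive identical characters in 'cbbbdccea':
  pos 0-1: 'c' vs 'b' -> different
  pos 1-2: 'b' vs 'b' -> MATCH ('bb')
  pos 2-3: 'b' vs 'b' -> MATCH ('bb')
  pos 3-4: 'b' vs 'd' -> different
  pos 4-5: 'd' vs 'c' -> different
  pos 5-6: 'c' vs 'c' -> MATCH ('cc')
  pos 6-7: 'c' vs 'e' -> different
  pos 7-8: 'e' vs 'a' -> different
Consecutive identical pairs: ['bb', 'bb', 'cc']
Count: 3

3


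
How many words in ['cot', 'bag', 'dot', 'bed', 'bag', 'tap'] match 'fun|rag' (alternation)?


Alternation 'fun|rag' matches either 'fun' or 'rag'.
Checking each word:
  'cot' -> no
  'bag' -> no
  'dot' -> no
  'bed' -> no
  'bag' -> no
  'tap' -> no
Matches: []
Count: 0

0


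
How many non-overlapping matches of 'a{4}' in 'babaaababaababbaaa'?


Pattern 'a{4}' matches exactly 4 consecutive a's (greedy, non-overlapping).
String: 'babaaababaababbaaa'
Scanning for runs of a's:
  Run at pos 1: 'a' (length 1) -> 0 match(es)
  Run at pos 3: 'aaa' (length 3) -> 0 match(es)
  Run at pos 7: 'a' (length 1) -> 0 match(es)
  Run at pos 9: 'aa' (length 2) -> 0 match(es)
  Run at pos 12: 'a' (length 1) -> 0 match(es)
  Run at pos 15: 'aaa' (length 3) -> 0 match(es)
Matches found: []
Total: 0

0


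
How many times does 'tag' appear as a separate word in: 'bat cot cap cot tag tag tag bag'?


Scanning each word for exact match 'tag':
  Word 1: 'bat' -> no
  Word 2: 'cot' -> no
  Word 3: 'cap' -> no
  Word 4: 'cot' -> no
  Word 5: 'tag' -> MATCH
  Word 6: 'tag' -> MATCH
  Word 7: 'tag' -> MATCH
  Word 8: 'bag' -> no
Total matches: 3

3


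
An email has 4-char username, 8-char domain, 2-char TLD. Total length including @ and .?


An email address has format: username@domain.tld
Username length: 4
'@' character: 1
Domain length: 8
'.' character: 1
TLD length: 2
Total = 4 + 1 + 8 + 1 + 2 = 16

16


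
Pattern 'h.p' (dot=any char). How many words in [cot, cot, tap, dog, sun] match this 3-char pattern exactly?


Pattern 'h.p' means: starts with 'h', any single char, ends with 'p'.
Checking each word (must be exactly 3 chars):
  'cot' (len=3): no
  'cot' (len=3): no
  'tap' (len=3): no
  'dog' (len=3): no
  'sun' (len=3): no
Matching words: []
Total: 0

0


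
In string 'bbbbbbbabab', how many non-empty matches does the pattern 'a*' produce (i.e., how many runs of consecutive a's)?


Pattern 'a*' matches zero or more a's. We want non-empty runs of consecutive a's.
String: 'bbbbbbbabab'
Walking through the string to find runs of a's:
  Run 1: positions 7-7 -> 'a'
  Run 2: positions 9-9 -> 'a'
Non-empty runs found: ['a', 'a']
Count: 2

2


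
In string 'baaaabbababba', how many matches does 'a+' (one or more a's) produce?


Pattern 'a+' matches one or more consecutive a's.
String: 'baaaabbababba'
Scanning for runs of a:
  Match 1: 'aaaa' (length 4)
  Match 2: 'a' (length 1)
  Match 3: 'a' (length 1)
  Match 4: 'a' (length 1)
Total matches: 4

4


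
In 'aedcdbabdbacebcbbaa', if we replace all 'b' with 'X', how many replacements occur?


re.sub('b', 'X', text) replaces every occurrence of 'b' with 'X'.
Text: 'aedcdbabdbacebcbbaa'
Scanning for 'b':
  pos 5: 'b' -> replacement #1
  pos 7: 'b' -> replacement #2
  pos 9: 'b' -> replacement #3
  pos 13: 'b' -> replacement #4
  pos 15: 'b' -> replacement #5
  pos 16: 'b' -> replacement #6
Total replacements: 6

6


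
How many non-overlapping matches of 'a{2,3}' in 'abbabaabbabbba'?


Pattern 'a{2,3}' matches between 2 and 3 consecutive a's (greedy).
String: 'abbabaabbabbba'
Finding runs of a's and applying greedy matching:
  Run at pos 0: 'a' (length 1)
  Run at pos 3: 'a' (length 1)
  Run at pos 5: 'aa' (length 2)
  Run at pos 9: 'a' (length 1)
  Run at pos 13: 'a' (length 1)
Matches: ['aa']
Count: 1

1


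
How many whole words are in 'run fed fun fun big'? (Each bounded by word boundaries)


Word boundaries (\b) mark the start/end of each word.
Text: 'run fed fun fun big'
Splitting by whitespace:
  Word 1: 'run'
  Word 2: 'fed'
  Word 3: 'fun'
  Word 4: 'fun'
  Word 5: 'big'
Total whole words: 5

5


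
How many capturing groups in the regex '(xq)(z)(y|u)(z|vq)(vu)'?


To count capturing groups, count each '(' that starts a group.
Pattern: '(xq)(z)(y|u)(z|vq)(vu)'
Walking through the pattern:
  Position 0: '(' -> group #1
  Position 4: '(' -> group #2
  Position 7: '(' -> group #3
  Position 12: '(' -> group #4
  Position 18: '(' -> group #5
Total capturing groups: 5

5
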